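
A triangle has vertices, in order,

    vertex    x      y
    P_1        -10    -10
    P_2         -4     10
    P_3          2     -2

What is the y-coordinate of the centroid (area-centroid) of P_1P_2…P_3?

-2/3

Apply the shoelace formula. First the cross-terms c_i = x_i·y_{i+1} − x_{i+1}·y_i:
  -140, -12, -40  ⇒  2A = -192, A = -96.
Then Σ (y_i + y_{i+1})·c_i = 384, so ȳ = 384 / (6·(-96)) = -2/3.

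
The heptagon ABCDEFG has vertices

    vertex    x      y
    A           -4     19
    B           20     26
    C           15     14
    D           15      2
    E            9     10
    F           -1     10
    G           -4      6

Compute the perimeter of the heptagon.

88

|AB| = √((24)² + (7)²) = √625 = 25
|BC| = √((-5)² + (-12)²) = √169 = 13
|CD| = √((0)² + (-12)²) = √144 = 12
|DE| = √((-6)² + (8)²) = √100 = 10
|EF| = √((-10)² + (0)²) = √100 = 10
|FG| = √((-3)² + (-4)²) = √25 = 5
|GA| = √((0)² + (13)²) = √169 = 13
Perimeter = 25 + 13 + 12 + 10 + 10 + 5 + 13 = 88.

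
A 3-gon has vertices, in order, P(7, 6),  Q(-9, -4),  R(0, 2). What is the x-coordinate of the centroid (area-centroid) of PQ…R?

Apply Gauss's area formula. First the cross-terms c_i = x_i·y_{i+1} − x_{i+1}·y_i:
  26, -18, -14  ⇒  2A = -6, A = -3.
Then Σ (x_i + x_{i+1})·c_i = 12, so x̄ = 12 / (6·(-3)) = -2/3.

-2/3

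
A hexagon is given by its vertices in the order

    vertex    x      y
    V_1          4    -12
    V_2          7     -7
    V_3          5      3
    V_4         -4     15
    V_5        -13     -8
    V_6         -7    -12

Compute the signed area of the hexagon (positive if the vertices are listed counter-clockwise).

Apply the shoelace formula: 2A = Σ (x_i·y_{i+1} − x_{i+1}·y_i), indices taken mod 6.
Σ = (56) + (56) + (87) + (227) + (100) + (132) = 658
Signed area = Σ/2 = 329 (positive ⇒ counter-clockwise traversal).

329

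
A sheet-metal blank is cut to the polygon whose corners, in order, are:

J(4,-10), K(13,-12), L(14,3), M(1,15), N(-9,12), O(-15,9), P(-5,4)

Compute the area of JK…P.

380.5

Apply the shoelace formula: 2A = Σ (x_i·y_{i+1} − x_{i+1}·y_i), indices taken mod 7.
J→K: (4)(-12) − (13)(-10) = 82
K→L: (13)(3) − (14)(-12) = 207
L→M: (14)(15) − (1)(3) = 207
M→N: (1)(12) − (-9)(15) = 147
N→O: (-9)(9) − (-15)(12) = 99
O→P: (-15)(4) − (-5)(9) = -15
P→J: (-5)(-10) − (4)(4) = 34
Σ = 761
Area = |Σ|/2 = 380.5.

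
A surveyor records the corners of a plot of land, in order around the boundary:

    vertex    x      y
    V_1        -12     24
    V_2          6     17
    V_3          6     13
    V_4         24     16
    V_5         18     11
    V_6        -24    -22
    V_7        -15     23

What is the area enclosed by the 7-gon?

855

Σ = (-348) + (-24) + (-216) + (-24) + (-132) + (-882) + (-84) = -1710
Area = |Σ|/2 = 855.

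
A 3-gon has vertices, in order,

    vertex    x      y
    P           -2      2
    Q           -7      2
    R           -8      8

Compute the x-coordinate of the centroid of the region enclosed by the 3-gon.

-17/3

Apply Gauss's area formula. First the cross-terms c_i = x_i·y_{i+1} − x_{i+1}·y_i:
  10, -40, 0  ⇒  2A = -30, A = -15.
Then Σ (x_i + x_{i+1})·c_i = 510, so x̄ = 510 / (6·(-15)) = -17/3.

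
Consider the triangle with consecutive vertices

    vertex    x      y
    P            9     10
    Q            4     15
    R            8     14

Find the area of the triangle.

Σ = (95) + (-64) + (-46) = -15
Area = |Σ|/2 = 7.5.

7.5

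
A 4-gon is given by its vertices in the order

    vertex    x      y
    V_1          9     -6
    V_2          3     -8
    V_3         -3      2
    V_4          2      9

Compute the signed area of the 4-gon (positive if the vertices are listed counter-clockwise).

Apply the shoelace (surveyor's) formula: 2A = Σ (x_i·y_{i+1} − x_{i+1}·y_i), indices taken mod 4.
Σ = (-54) + (-18) + (-31) + (-93) = -196
Signed area = Σ/2 = -98 (negative ⇒ clockwise traversal).

-98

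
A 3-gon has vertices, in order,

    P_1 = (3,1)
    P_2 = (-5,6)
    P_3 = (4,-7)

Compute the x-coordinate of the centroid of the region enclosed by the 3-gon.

2/3

Apply the shoelace (surveyor's) formula. First the cross-terms c_i = x_i·y_{i+1} − x_{i+1}·y_i:
  23, 11, 25  ⇒  2A = 59, A = 29.5.
Then Σ (x_i + x_{i+1})·c_i = 118, so x̄ = 118 / (6·29.5) = 2/3.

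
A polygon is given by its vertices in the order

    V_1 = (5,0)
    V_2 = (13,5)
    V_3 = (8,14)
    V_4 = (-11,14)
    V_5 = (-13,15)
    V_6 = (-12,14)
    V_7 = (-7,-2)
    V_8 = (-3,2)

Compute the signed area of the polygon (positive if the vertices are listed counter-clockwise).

270

Apply the shoelace (surveyor's) formula: 2A = Σ (x_i·y_{i+1} − x_{i+1}·y_i), indices taken mod 8.
Σ = (25) + (142) + (266) + (17) + (-2) + (122) + (-20) + (-10) = 540
Signed area = Σ/2 = 270 (positive ⇒ counter-clockwise traversal).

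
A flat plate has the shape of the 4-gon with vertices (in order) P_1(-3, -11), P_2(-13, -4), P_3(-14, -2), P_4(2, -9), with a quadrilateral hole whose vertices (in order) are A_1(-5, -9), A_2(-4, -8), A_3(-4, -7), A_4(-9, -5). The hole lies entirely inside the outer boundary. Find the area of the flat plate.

Outer boundary:
P_1→P_2: (-3)(-4) − (-13)(-11) = -131
P_2→P_3: (-13)(-2) − (-14)(-4) = -30
P_3→P_4: (-14)(-9) − (2)(-2) = 130
P_4→P_1: (2)(-11) − (-3)(-9) = -49
Σ = -80
Area = |Σ|/2 = 40.
Hole:
Apply the shoelace formula: 2A = Σ (x_i·y_{i+1} − x_{i+1}·y_i), indices taken mod 4.
Σ = (4) + (-4) + (-43) + (56) = 13
Area = |Σ|/2 = 6.5.
Net area = 40 − 6.5 = 33.5.

33.5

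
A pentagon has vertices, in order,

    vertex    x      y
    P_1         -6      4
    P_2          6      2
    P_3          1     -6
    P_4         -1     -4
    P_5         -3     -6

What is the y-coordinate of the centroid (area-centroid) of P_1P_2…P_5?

-32/69

Apply the shoelace (surveyor's) formula. First the cross-terms c_i = x_i·y_{i+1} − x_{i+1}·y_i:
  -36, -38, -10, -6, -48  ⇒  2A = -138, A = -69.
Then Σ (y_i + y_{i+1})·c_i = 192, so ȳ = 192 / (6·(-69)) = -32/69.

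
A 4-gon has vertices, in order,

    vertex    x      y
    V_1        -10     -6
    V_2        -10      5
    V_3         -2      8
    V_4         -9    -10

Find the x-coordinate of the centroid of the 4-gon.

Apply the shoelace (surveyor's) formula. First the cross-terms c_i = x_i·y_{i+1} − x_{i+1}·y_i:
  -110, -70, 92, -46  ⇒  2A = -134, A = -67.
Then Σ (x_i + x_{i+1})·c_i = 2902, so x̄ = 2902 / (6·(-67)) = -1451/201.

-1451/201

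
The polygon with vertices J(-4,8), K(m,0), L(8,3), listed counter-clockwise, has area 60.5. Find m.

Write out the shoelace sum; only the two edges meeting at K involve m:
2·Area = [((-4)·0 − m·8) + (m·3 − 8·0)] + 76
       = -5·m + 76 = 121
⇒ m = -9.

-9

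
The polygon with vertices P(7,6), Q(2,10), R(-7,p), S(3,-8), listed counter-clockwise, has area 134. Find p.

-10

Write out the shoelace sum; only the two edges meeting at R involve p:
2·Area = [(2·p − (-7)·10) + ((-7)·(-8) − 3·p)] + 132
       = -1·p + 258 = 268
⇒ p = -10.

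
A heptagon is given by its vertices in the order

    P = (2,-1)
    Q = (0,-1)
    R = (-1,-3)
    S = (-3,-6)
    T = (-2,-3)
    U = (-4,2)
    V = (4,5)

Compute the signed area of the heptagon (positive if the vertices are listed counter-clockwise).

-33.5

Apply Gauss's area formula: 2A = Σ (x_i·y_{i+1} − x_{i+1}·y_i), indices taken mod 7.
Σ = (-2) + (-1) + (-3) + (-3) + (-16) + (-28) + (-14) = -67
Signed area = Σ/2 = -33.5 (negative ⇒ clockwise traversal).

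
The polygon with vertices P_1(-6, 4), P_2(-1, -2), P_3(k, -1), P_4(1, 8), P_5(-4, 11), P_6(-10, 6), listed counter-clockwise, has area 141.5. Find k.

Write out the shoelace sum; only the two edges meeting at P_3 involve k:
2·Area = [((-1)·(-1) − k·(-2)) + (k·8 − 1·(-1))] + 141
       = 10·k + 143 = 283
⇒ k = 14.

14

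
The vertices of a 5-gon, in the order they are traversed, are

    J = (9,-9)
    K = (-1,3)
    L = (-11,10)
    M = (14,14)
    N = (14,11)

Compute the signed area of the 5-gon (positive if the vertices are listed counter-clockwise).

Cross-terms: 18, 23, -294, -42, -225  ⇒  Σ = -520
Signed area = Σ/2 = -260 (negative ⇒ clockwise traversal).

-260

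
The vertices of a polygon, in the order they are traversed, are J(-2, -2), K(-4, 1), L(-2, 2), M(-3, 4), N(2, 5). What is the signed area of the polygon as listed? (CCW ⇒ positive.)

-17.5

Apply the surveyor's formula: 2A = Σ (x_i·y_{i+1} − x_{i+1}·y_i), indices taken mod 5.
Σ = (-10) + (-6) + (-2) + (-23) + (6) = -35
Signed area = Σ/2 = -17.5 (negative ⇒ clockwise traversal).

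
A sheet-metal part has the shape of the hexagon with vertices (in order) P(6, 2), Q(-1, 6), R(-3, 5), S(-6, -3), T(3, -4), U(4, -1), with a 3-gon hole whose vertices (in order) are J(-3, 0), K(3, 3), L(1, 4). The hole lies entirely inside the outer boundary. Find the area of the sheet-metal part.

Outer boundary:
Σ = (38) + (13) + (39) + (33) + (13) + (14) = 150
Area = |Σ|/2 = 75.
Hole:
Apply the shoelace (surveyor's) formula: 2A = Σ (x_i·y_{i+1} − x_{i+1}·y_i), indices taken mod 3.
Cross-terms: -9, 9, 12  ⇒  Σ = 12
Area = |Σ|/2 = 6.
Net area = 75 − 6 = 69.

69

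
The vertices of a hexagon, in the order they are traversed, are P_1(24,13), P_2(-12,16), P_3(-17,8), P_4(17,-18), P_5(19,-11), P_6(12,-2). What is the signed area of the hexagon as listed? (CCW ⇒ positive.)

Apply the shoelace (surveyor's) formula: 2A = Σ (x_i·y_{i+1} − x_{i+1}·y_i), indices taken mod 6.
Σ = (540) + (176) + (170) + (155) + (94) + (204) = 1339
Signed area = Σ/2 = 669.5 (positive ⇒ counter-clockwise traversal).

669.5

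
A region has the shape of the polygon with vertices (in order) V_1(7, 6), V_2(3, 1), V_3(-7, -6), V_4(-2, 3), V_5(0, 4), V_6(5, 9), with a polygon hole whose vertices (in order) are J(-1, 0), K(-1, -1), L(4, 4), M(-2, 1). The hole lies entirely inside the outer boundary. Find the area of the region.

51

Outer boundary:
Apply Gauss's area formula: 2A = Σ (x_i·y_{i+1} − x_{i+1}·y_i), indices taken mod 6.
Σ = (-11) + (-11) + (-33) + (-8) + (-20) + (-33) = -116
Area = |Σ|/2 = 58.
Hole:
J→K: (-1)(-1) − (-1)(0) = 1
K→L: (-1)(4) − (4)(-1) = 0
L→M: (4)(1) − (-2)(4) = 12
M→J: (-2)(0) − (-1)(1) = 1
Σ = 14
Area = |Σ|/2 = 7.
Net area = 58 − 7 = 51.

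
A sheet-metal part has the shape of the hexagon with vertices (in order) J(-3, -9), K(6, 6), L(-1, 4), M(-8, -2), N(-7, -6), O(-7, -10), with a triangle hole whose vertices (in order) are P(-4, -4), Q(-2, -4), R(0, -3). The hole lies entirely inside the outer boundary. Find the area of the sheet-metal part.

Outer boundary:
Cross-terms: 36, 30, 34, 34, 28, 33  ⇒  Σ = 195
Area = |Σ|/2 = 97.5.
Hole:
P→Q: (-4)(-4) − (-2)(-4) = 8
Q→R: (-2)(-3) − (0)(-4) = 6
R→P: (0)(-4) − (-4)(-3) = -12
Σ = 2
Area = |Σ|/2 = 1.
Net area = 97.5 − 1 = 96.5.

96.5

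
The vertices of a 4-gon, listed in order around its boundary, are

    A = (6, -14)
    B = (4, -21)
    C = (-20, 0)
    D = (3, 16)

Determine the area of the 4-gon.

Apply Gauss's area formula: 2A = Σ (x_i·y_{i+1} − x_{i+1}·y_i), indices taken mod 4.
Σ = (-70) + (-420) + (-320) + (-138) = -948
Area = |Σ|/2 = 474.

474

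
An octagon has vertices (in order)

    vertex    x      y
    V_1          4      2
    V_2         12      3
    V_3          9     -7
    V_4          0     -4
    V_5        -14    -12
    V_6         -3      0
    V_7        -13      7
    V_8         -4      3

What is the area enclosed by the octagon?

Cross-terms: -12, -111, -36, -56, -36, -21, -11, -20  ⇒  Σ = -303
Area = |Σ|/2 = 151.5.

151.5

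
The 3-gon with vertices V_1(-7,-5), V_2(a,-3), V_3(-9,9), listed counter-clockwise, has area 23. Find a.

-4

Write out the shoelace sum; only the two edges meeting at V_2 involve a:
2·Area = [((-7)·(-3) − a·(-5)) + (a·9 − (-9)·(-3))] + 108
       = 14·a + 102 = 46
⇒ a = -4.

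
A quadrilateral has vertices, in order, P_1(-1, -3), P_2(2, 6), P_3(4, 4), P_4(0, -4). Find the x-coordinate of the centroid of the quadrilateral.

13/9

Apply the shoelace formula. First the cross-terms c_i = x_i·y_{i+1} − x_{i+1}·y_i:
  0, -16, -16, -4  ⇒  2A = -36, A = -18.
Then Σ (x_i + x_{i+1})·c_i = -156, so x̄ = -156 / (6·(-18)) = 13/9.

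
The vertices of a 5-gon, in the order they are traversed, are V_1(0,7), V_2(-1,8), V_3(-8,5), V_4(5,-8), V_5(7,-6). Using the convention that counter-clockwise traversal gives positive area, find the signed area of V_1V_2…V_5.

V_1→V_2: (0)(8) − (-1)(7) = 7
V_2→V_3: (-1)(5) − (-8)(8) = 59
V_3→V_4: (-8)(-8) − (5)(5) = 39
V_4→V_5: (5)(-6) − (7)(-8) = 26
V_5→V_1: (7)(7) − (0)(-6) = 49
Σ = 180
Signed area = Σ/2 = 90 (positive ⇒ counter-clockwise traversal).

90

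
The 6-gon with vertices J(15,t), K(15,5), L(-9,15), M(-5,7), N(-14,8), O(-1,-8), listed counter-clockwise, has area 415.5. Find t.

-11

The doubled signed area Σ (x_i y_{i+1} − x_{i+1} y_i) is linear in t.
With t=0 it equals 655; the coefficient of t is -16 (from the two edges through J).
So -16·t + 655 = 2·415.5 = 831 ⇒ t = -11.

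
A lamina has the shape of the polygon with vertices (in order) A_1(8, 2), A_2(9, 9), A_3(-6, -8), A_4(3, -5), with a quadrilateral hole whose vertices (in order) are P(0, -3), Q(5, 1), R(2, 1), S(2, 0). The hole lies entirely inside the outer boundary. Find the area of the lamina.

63

Outer boundary:
Cross-terms: 54, -18, 54, 46  ⇒  Σ = 136
Area = |Σ|/2 = 68.
Hole:
Apply the shoelace formula: 2A = Σ (x_i·y_{i+1} − x_{i+1}·y_i), indices taken mod 4.
P→Q: (0)(1) − (5)(-3) = 15
Q→R: (5)(1) − (2)(1) = 3
R→S: (2)(0) − (2)(1) = -2
S→P: (2)(-3) − (0)(0) = -6
Σ = 10
Area = |Σ|/2 = 5.
Net area = 68 − 5 = 63.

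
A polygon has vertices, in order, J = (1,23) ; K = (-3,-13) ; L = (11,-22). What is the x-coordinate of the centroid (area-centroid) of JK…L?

3

Apply the surveyor's formula. First the cross-terms c_i = x_i·y_{i+1} − x_{i+1}·y_i:
  56, 209, 275  ⇒  2A = 540, A = 270.
Then Σ (x_i + x_{i+1})·c_i = 4860, so x̄ = 4860 / (6·270) = 3.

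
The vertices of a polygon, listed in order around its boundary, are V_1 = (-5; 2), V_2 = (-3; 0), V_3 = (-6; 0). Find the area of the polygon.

3

Σ = (6) + (0) + (-12) = -6
Area = |Σ|/2 = 3.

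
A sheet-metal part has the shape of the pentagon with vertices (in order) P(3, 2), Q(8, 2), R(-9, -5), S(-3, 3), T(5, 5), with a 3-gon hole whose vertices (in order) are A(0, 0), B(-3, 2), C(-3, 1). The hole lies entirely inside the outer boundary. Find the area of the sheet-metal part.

53

Outer boundary:
Apply the shoelace formula: 2A = Σ (x_i·y_{i+1} − x_{i+1}·y_i), indices taken mod 5.
Σ = (-10) + (-22) + (-42) + (-30) + (-5) = -109
Area = |Σ|/2 = 54.5.
Hole:
Apply the shoelace formula: 2A = Σ (x_i·y_{i+1} − x_{i+1}·y_i), indices taken mod 3.
Σ = (0) + (3) + (0) = 3
Area = |Σ|/2 = 1.5.
Net area = 54.5 − 1.5 = 53.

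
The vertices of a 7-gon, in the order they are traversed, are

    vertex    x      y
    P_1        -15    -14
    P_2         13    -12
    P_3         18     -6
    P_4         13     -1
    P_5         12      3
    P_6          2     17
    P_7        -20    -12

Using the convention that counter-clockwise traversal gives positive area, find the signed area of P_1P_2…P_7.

Apply the shoelace (surveyor's) formula: 2A = Σ (x_i·y_{i+1} − x_{i+1}·y_i), indices taken mod 7.
P_1→P_2: (-15)(-12) − (13)(-14) = 362
P_2→P_3: (13)(-6) − (18)(-12) = 138
P_3→P_4: (18)(-1) − (13)(-6) = 60
P_4→P_5: (13)(3) − (12)(-1) = 51
P_5→P_6: (12)(17) − (2)(3) = 198
P_6→P_7: (2)(-12) − (-20)(17) = 316
P_7→P_1: (-20)(-14) − (-15)(-12) = 100
Σ = 1225
Signed area = Σ/2 = 612.5 (positive ⇒ counter-clockwise traversal).

612.5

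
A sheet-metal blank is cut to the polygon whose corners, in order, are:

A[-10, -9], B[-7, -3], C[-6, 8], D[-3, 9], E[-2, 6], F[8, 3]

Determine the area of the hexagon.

Apply Gauss's area formula: 2A = Σ (x_i·y_{i+1} − x_{i+1}·y_i), indices taken mod 6.
A→B: (-10)(-3) − (-7)(-9) = -33
B→C: (-7)(8) − (-6)(-3) = -74
C→D: (-6)(9) − (-3)(8) = -30
D→E: (-3)(6) − (-2)(9) = 0
E→F: (-2)(3) − (8)(6) = -54
F→A: (8)(-9) − (-10)(3) = -42
Σ = -233
Area = |Σ|/2 = 116.5.

116.5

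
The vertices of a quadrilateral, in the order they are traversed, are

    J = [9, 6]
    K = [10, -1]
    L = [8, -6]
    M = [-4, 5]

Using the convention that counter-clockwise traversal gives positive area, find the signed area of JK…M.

-87

Cross-terms: -69, -52, 16, -69  ⇒  Σ = -174
Signed area = Σ/2 = -87 (negative ⇒ clockwise traversal).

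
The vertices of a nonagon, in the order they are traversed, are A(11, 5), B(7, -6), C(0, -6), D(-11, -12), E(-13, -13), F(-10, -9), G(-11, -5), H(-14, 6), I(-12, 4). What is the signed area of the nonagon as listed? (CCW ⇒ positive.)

A→B: (11)(-6) − (7)(5) = -101
B→C: (7)(-6) − (0)(-6) = -42
C→D: (0)(-12) − (-11)(-6) = -66
D→E: (-11)(-13) − (-13)(-12) = -13
E→F: (-13)(-9) − (-10)(-13) = -13
F→G: (-10)(-5) − (-11)(-9) = -49
G→H: (-11)(6) − (-14)(-5) = -136
H→I: (-14)(4) − (-12)(6) = 16
I→A: (-12)(5) − (11)(4) = -104
Σ = -508
Signed area = Σ/2 = -254 (negative ⇒ clockwise traversal).

-254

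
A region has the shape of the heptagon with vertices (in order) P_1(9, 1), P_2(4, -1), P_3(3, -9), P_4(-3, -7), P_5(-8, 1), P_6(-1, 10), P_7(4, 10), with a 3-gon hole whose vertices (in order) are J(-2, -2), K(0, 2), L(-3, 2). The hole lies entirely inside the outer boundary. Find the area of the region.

Outer boundary:
Cross-terms: -13, -33, -48, -59, -79, -50, -86  ⇒  Σ = -368
Area = |Σ|/2 = 184.
Hole:
Apply Gauss's area formula: 2A = Σ (x_i·y_{i+1} − x_{i+1}·y_i), indices taken mod 3.
J→K: (-2)(2) − (0)(-2) = -4
K→L: (0)(2) − (-3)(2) = 6
L→J: (-3)(-2) − (-2)(2) = 10
Σ = 12
Area = |Σ|/2 = 6.
Net area = 184 − 6 = 178.

178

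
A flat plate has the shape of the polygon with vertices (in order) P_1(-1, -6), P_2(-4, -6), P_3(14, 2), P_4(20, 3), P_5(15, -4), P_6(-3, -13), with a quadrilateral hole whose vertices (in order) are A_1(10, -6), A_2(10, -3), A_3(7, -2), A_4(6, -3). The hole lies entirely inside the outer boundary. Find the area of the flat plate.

125.5

Outer boundary:
Σ = (-18) + (76) + (2) + (-125) + (-207) + (5) = -267
Area = |Σ|/2 = 133.5.
Hole:
Apply the surveyor's formula: 2A = Σ (x_i·y_{i+1} − x_{i+1}·y_i), indices taken mod 4.
Σ = (30) + (1) + (-9) + (-6) = 16
Area = |Σ|/2 = 8.
Net area = 133.5 − 8 = 125.5.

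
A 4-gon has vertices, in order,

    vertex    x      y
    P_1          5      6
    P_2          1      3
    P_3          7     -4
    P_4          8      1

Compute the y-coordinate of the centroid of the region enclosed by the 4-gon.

Apply the shoelace (surveyor's) formula. First the cross-terms c_i = x_i·y_{i+1} − x_{i+1}·y_i:
  9, -25, 39, 43  ⇒  2A = 66, A = 33.
Then Σ (y_i + y_{i+1})·c_i = 290, so ȳ = 290 / (6·33) = 145/99.

145/99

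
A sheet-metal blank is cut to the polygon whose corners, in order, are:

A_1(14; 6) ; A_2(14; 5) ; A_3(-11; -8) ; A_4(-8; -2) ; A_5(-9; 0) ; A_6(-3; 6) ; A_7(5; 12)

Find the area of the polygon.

194.5

Apply Gauss's area formula: 2A = Σ (x_i·y_{i+1} − x_{i+1}·y_i), indices taken mod 7.
Σ = (-14) + (-57) + (-42) + (-18) + (-54) + (-66) + (-138) = -389
Area = |Σ|/2 = 194.5.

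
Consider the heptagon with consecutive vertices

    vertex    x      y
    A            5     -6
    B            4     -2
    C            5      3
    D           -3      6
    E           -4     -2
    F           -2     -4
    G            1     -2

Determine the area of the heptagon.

Apply the shoelace (surveyor's) formula: 2A = Σ (x_i·y_{i+1} − x_{i+1}·y_i), indices taken mod 7.
A→B: (5)(-2) − (4)(-6) = 14
B→C: (4)(3) − (5)(-2) = 22
C→D: (5)(6) − (-3)(3) = 39
D→E: (-3)(-2) − (-4)(6) = 30
E→F: (-4)(-4) − (-2)(-2) = 12
F→G: (-2)(-2) − (1)(-4) = 8
G→A: (1)(-6) − (5)(-2) = 4
Σ = 129
Area = |Σ|/2 = 64.5.

64.5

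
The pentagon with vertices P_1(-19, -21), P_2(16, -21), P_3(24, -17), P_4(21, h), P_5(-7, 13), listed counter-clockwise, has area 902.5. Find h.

The doubled signed area Σ (x_i y_{i+1} − x_{i+1} y_i) is linear in h.
With h=0 it equals 1991; the coefficient of h is 31 (from the two edges through P_4).
So 31·h + 1991 = 2·902.5 = 1805 ⇒ h = -6.

-6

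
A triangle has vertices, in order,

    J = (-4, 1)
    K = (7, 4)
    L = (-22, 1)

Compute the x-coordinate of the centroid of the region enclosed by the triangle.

-19/3

Apply the surveyor's formula. First the cross-terms c_i = x_i·y_{i+1} − x_{i+1}·y_i:
  -23, 95, -18  ⇒  2A = 54, A = 27.
Then Σ (x_i + x_{i+1})·c_i = -1026, so x̄ = -1026 / (6·27) = -19/3.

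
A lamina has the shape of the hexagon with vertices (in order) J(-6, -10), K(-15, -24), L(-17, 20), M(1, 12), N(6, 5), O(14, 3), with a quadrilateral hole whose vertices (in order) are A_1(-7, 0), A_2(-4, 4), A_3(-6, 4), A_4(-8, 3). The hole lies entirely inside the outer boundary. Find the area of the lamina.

582

Outer boundary:
Σ = (-6) + (-708) + (-224) + (-67) + (-52) + (-122) = -1179
Area = |Σ|/2 = 589.5.
Hole:
Apply Gauss's area formula: 2A = Σ (x_i·y_{i+1} − x_{i+1}·y_i), indices taken mod 4.
A_1→A_2: (-7)(4) − (-4)(0) = -28
A_2→A_3: (-4)(4) − (-6)(4) = 8
A_3→A_4: (-6)(3) − (-8)(4) = 14
A_4→A_1: (-8)(0) − (-7)(3) = 21
Σ = 15
Area = |Σ|/2 = 7.5.
Net area = 589.5 − 7.5 = 582.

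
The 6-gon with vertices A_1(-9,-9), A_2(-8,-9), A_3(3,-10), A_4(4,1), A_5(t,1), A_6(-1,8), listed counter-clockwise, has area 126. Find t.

1

Write out the shoelace sum; only the two edges meeting at A_5 involve t:
2·Area = [(4·1 − t·1) + (t·8 − (-1)·1)] + 240
       = 7·t + 245 = 252
⇒ t = 1.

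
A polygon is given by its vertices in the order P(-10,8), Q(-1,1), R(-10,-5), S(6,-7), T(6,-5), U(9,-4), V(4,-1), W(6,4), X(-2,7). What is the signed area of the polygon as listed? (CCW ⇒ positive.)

139.5

Apply the shoelace formula: 2A = Σ (x_i·y_{i+1} − x_{i+1}·y_i), indices taken mod 9.
Σ = (-2) + (15) + (100) + (12) + (21) + (7) + (22) + (50) + (54) = 279
Signed area = Σ/2 = 139.5 (positive ⇒ counter-clockwise traversal).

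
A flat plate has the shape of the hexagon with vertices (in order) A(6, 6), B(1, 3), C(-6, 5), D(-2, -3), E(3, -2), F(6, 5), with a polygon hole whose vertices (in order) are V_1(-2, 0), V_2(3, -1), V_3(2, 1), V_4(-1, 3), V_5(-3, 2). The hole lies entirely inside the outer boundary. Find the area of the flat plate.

42

Outer boundary:
Apply the surveyor's formula: 2A = Σ (x_i·y_{i+1} − x_{i+1}·y_i), indices taken mod 6.
Σ = (12) + (23) + (28) + (13) + (27) + (6) = 109
Area = |Σ|/2 = 54.5.
Hole:
Apply the surveyor's formula: 2A = Σ (x_i·y_{i+1} − x_{i+1}·y_i), indices taken mod 5.
Σ = (2) + (5) + (7) + (7) + (4) = 25
Area = |Σ|/2 = 12.5.
Net area = 54.5 − 12.5 = 42.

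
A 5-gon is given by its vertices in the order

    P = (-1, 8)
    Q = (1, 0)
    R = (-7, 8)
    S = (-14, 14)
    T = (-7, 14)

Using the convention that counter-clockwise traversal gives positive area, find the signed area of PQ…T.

Σ = (-8) + (8) + (14) + (-98) + (-42) = -126
Signed area = Σ/2 = -63 (negative ⇒ clockwise traversal).

-63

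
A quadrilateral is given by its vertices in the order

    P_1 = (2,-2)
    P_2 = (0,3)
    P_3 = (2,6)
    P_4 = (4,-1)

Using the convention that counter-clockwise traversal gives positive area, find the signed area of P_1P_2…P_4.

-16

Σ = (6) + (-6) + (-26) + (-6) = -32
Signed area = Σ/2 = -16 (negative ⇒ clockwise traversal).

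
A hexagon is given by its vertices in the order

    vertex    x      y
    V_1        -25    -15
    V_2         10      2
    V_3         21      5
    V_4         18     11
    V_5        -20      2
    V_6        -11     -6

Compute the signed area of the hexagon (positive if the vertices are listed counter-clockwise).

V_1→V_2: (-25)(2) − (10)(-15) = 100
V_2→V_3: (10)(5) − (21)(2) = 8
V_3→V_4: (21)(11) − (18)(5) = 141
V_4→V_5: (18)(2) − (-20)(11) = 256
V_5→V_6: (-20)(-6) − (-11)(2) = 142
V_6→V_1: (-11)(-15) − (-25)(-6) = 15
Σ = 662
Signed area = Σ/2 = 331 (positive ⇒ counter-clockwise traversal).

331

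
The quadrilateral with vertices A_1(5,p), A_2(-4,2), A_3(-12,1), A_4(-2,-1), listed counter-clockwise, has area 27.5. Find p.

3

The doubled signed area Σ (x_i y_{i+1} − x_{i+1} y_i) is linear in p.
With p=0 it equals 49; the coefficient of p is 2 (from the two edges through A_1).
So 2·p + 49 = 2·27.5 = 55 ⇒ p = 3.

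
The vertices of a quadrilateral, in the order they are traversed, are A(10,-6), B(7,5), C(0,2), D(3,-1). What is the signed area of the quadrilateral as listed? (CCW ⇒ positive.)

46

Σ = (92) + (14) + (-6) + (-8) = 92
Signed area = Σ/2 = 46 (positive ⇒ counter-clockwise traversal).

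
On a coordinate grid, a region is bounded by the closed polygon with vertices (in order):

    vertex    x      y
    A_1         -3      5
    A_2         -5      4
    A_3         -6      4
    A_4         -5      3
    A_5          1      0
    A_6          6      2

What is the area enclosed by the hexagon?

Apply the shoelace formula: 2A = Σ (x_i·y_{i+1} − x_{i+1}·y_i), indices taken mod 6.
Σ = (13) + (4) + (2) + (-3) + (2) + (36) = 54
Area = |Σ|/2 = 27.

27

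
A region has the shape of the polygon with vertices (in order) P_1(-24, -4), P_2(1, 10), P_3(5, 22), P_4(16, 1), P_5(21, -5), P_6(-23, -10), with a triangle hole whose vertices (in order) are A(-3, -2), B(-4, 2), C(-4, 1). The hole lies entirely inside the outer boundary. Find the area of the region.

Outer boundary:
Σ = (-236) + (-28) + (-347) + (-101) + (-325) + (-148) = -1185
Area = |Σ|/2 = 592.5.
Hole:
Apply Gauss's area formula: 2A = Σ (x_i·y_{i+1} − x_{i+1}·y_i), indices taken mod 3.
Cross-terms: -14, 4, 11  ⇒  Σ = 1
Area = |Σ|/2 = 0.5.
Net area = 592.5 − 0.5 = 592.

592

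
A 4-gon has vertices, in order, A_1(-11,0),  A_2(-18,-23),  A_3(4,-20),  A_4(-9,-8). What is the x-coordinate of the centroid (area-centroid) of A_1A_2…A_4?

Apply Gauss's area formula. First the cross-terms c_i = x_i·y_{i+1} − x_{i+1}·y_i:
  253, 452, -212, -88  ⇒  2A = 405, A = 202.5.
Then Σ (x_i + x_{i+1})·c_i = -10845, so x̄ = -10845 / (6·202.5) = -241/27.

-241/27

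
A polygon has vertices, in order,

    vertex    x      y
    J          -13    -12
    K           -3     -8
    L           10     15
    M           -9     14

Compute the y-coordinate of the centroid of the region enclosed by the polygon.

Apply the shoelace (surveyor's) formula. First the cross-terms c_i = x_i·y_{i+1} − x_{i+1}·y_i:
  68, 35, 275, 290  ⇒  2A = 668, A = 334.
Then Σ (y_i + y_{i+1})·c_i = 7440, so ȳ = 7440 / (6·334) = 620/167.

620/167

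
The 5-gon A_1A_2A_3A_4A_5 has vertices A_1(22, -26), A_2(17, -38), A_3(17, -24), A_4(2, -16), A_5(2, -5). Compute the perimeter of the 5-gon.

|A_1A_2| = √((-5)² + (-12)²) = √169 = 13
|A_2A_3| = √((0)² + (14)²) = √196 = 14
|A_3A_4| = √((-15)² + (8)²) = √289 = 17
|A_4A_5| = √((0)² + (11)²) = √121 = 11
|A_5A_1| = √((20)² + (-21)²) = √841 = 29
Perimeter = 13 + 14 + 17 + 11 + 29 = 84.

84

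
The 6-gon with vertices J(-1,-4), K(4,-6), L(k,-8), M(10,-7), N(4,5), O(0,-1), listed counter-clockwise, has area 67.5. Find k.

8

Write out the shoelace sum; only the two edges meeting at L involve k:
2·Area = [(4·(-8) − k·(-6)) + (k·(-7) − 10·(-8))] + 95
       = -1·k + 143 = 135
⇒ k = 8.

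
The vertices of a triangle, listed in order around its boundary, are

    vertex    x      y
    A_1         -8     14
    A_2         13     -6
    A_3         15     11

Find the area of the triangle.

198.5

Apply the shoelace formula: 2A = Σ (x_i·y_{i+1} − x_{i+1}·y_i), indices taken mod 3.
Σ = (-134) + (233) + (298) = 397
Area = |Σ|/2 = 198.5.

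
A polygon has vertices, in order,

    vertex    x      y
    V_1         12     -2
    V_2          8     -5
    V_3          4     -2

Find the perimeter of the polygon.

|V_1V_2| = √((-4)² + (-3)²) = √25 = 5
|V_2V_3| = √((-4)² + (3)²) = √25 = 5
|V_3V_1| = √((8)² + (0)²) = √64 = 8
Perimeter = 5 + 5 + 8 = 18.

18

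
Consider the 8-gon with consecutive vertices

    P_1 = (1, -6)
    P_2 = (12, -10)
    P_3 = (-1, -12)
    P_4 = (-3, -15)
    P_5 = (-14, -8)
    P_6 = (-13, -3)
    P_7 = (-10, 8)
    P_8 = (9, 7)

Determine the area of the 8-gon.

Apply the shoelace formula: 2A = Σ (x_i·y_{i+1} − x_{i+1}·y_i), indices taken mod 8.
Σ = (62) + (-154) + (-21) + (-186) + (-62) + (-134) + (-142) + (-61) = -698
Area = |Σ|/2 = 349.

349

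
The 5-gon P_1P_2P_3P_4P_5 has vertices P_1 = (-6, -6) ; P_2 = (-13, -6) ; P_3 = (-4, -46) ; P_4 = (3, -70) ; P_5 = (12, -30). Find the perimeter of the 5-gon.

|P_1P_2| = √((-7)² + (0)²) = √49 = 7
|P_2P_3| = √((9)² + (-40)²) = √1681 = 41
|P_3P_4| = √((7)² + (-24)²) = √625 = 25
|P_4P_5| = √((9)² + (40)²) = √1681 = 41
|P_5P_1| = √((-18)² + (24)²) = √900 = 30
Perimeter = 7 + 41 + 25 + 41 + 30 = 144.

144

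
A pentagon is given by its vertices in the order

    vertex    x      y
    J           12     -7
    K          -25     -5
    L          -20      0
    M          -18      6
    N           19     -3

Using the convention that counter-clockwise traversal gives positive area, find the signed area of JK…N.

Apply Gauss's area formula: 2A = Σ (x_i·y_{i+1} − x_{i+1}·y_i), indices taken mod 5.
Σ = (-235) + (-100) + (-120) + (-60) + (-97) = -612
Signed area = Σ/2 = -306 (negative ⇒ clockwise traversal).

-306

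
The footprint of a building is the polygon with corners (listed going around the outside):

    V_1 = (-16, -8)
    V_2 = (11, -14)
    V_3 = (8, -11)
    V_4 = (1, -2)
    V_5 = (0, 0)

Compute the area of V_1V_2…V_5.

149

Apply the shoelace (surveyor's) formula: 2A = Σ (x_i·y_{i+1} − x_{i+1}·y_i), indices taken mod 5.
Σ = (312) + (-9) + (-5) + (0) + (0) = 298
Area = |Σ|/2 = 149.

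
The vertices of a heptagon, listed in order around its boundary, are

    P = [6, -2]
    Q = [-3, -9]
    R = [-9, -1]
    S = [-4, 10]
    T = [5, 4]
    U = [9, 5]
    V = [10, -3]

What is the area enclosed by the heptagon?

Apply the shoelace (surveyor's) formula: 2A = Σ (x_i·y_{i+1} − x_{i+1}·y_i), indices taken mod 7.
P→Q: (6)(-9) − (-3)(-2) = -60
Q→R: (-3)(-1) − (-9)(-9) = -78
R→S: (-9)(10) − (-4)(-1) = -94
S→T: (-4)(4) − (5)(10) = -66
T→U: (5)(5) − (9)(4) = -11
U→V: (9)(-3) − (10)(5) = -77
V→P: (10)(-2) − (6)(-3) = -2
Σ = -388
Area = |Σ|/2 = 194.

194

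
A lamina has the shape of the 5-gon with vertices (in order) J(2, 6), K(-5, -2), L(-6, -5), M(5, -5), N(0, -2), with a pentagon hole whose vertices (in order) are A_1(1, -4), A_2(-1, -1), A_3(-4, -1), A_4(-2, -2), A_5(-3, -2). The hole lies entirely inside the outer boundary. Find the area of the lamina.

39

Outer boundary:
Apply Gauss's area formula: 2A = Σ (x_i·y_{i+1} − x_{i+1}·y_i), indices taken mod 5.
Σ = (26) + (13) + (55) + (-10) + (4) = 88
Area = |Σ|/2 = 44.
Hole:
Apply Gauss's area formula: 2A = Σ (x_i·y_{i+1} − x_{i+1}·y_i), indices taken mod 5.
Σ = (-5) + (-3) + (6) + (-2) + (14) = 10
Area = |Σ|/2 = 5.
Net area = 44 − 5 = 39.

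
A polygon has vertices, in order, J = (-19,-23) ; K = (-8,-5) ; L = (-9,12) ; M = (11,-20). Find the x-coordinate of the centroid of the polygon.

Apply Gauss's area formula. First the cross-terms c_i = x_i·y_{i+1} − x_{i+1}·y_i:
  -89, -141, 48, -633  ⇒  2A = -815, A = -407.5.
Then Σ (x_i + x_{i+1})·c_i = 9960, so x̄ = 9960 / (6·(-407.5)) = -664/163.

-664/163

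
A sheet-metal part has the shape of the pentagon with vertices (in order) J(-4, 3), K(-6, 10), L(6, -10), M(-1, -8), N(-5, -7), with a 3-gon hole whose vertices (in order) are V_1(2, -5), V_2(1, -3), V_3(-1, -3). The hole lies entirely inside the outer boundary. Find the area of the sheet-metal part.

76

Outer boundary:
Σ = (-22) + (0) + (-58) + (-33) + (-43) = -156
Area = |Σ|/2 = 78.
Hole:
Apply the shoelace formula: 2A = Σ (x_i·y_{i+1} − x_{i+1}·y_i), indices taken mod 3.
Σ = (-1) + (-6) + (11) = 4
Area = |Σ|/2 = 2.
Net area = 78 − 2 = 76.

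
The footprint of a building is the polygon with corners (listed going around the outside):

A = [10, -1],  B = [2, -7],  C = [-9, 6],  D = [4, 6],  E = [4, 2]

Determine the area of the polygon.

118.5

Apply the shoelace (surveyor's) formula: 2A = Σ (x_i·y_{i+1} − x_{i+1}·y_i), indices taken mod 5.
Cross-terms: -68, -51, -78, -16, -24  ⇒  Σ = -237
Area = |Σ|/2 = 118.5.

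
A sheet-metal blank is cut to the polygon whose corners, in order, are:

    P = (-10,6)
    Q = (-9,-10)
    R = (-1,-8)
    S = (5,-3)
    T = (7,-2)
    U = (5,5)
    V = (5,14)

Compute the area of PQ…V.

265

Apply Gauss's area formula: 2A = Σ (x_i·y_{i+1} − x_{i+1}·y_i), indices taken mod 7.
Σ = (154) + (62) + (43) + (11) + (45) + (45) + (170) = 530
Area = |Σ|/2 = 265.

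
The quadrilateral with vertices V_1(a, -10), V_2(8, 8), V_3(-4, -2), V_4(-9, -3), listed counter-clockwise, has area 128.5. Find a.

7

The doubled signed area Σ (x_i y_{i+1} − x_{i+1} y_i) is linear in a.
With a=0 it equals 180; the coefficient of a is 11 (from the two edges through V_1).
So 11·a + 180 = 2·128.5 = 257 ⇒ a = 7.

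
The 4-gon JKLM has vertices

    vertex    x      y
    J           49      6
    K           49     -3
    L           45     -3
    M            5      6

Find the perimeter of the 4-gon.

|JK| = √((0)² + (-9)²) = √81 = 9
|KL| = √((-4)² + (0)²) = √16 = 4
|LM| = √((-40)² + (9)²) = √1681 = 41
|MJ| = √((44)² + (0)²) = √1936 = 44
Perimeter = 9 + 4 + 41 + 44 = 98.

98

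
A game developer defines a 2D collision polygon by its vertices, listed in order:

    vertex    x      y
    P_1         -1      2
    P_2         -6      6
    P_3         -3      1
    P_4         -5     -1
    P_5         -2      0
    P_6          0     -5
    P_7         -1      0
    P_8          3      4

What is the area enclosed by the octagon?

Apply Gauss's area formula: 2A = Σ (x_i·y_{i+1} − x_{i+1}·y_i), indices taken mod 8.
Cross-terms: 6, 12, 8, -2, 10, -5, -4, 10  ⇒  Σ = 35
Area = |Σ|/2 = 17.5.

17.5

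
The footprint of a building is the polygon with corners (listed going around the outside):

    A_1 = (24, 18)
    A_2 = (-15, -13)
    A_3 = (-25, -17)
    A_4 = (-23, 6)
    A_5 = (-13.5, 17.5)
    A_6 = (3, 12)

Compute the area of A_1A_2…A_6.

Apply Gauss's area formula: 2A = Σ (x_i·y_{i+1} − x_{i+1}·y_i), indices taken mod 6.
A_1→A_2: (24)(-13) − (-15)(18) = -42
A_2→A_3: (-15)(-17) − (-25)(-13) = -70
A_3→A_4: (-25)(6) − (-23)(-17) = -541
A_4→A_5: (-23)(17.5) − (-13.5)(6) = -321.5
A_5→A_6: (-13.5)(12) − (3)(17.5) = -214.5
A_6→A_1: (3)(18) − (24)(12) = -234
Σ = -1423
Area = |Σ|/2 = 711.5.

711.5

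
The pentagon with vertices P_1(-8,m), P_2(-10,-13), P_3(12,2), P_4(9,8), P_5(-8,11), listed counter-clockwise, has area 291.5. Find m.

Write out the shoelace sum; only the two edges meeting at P_1 involve m:
2·Area = [((-8)·m − (-8)·11) + ((-8)·(-13) − (-10)·m)] + 377
       = 2·m + 569 = 583
⇒ m = 7.

7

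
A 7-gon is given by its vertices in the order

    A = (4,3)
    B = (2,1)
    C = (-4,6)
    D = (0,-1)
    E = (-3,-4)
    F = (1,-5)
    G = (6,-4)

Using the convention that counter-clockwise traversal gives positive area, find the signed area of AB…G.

47

Apply the surveyor's formula: 2A = Σ (x_i·y_{i+1} − x_{i+1}·y_i), indices taken mod 7.
Σ = (-2) + (16) + (4) + (-3) + (19) + (26) + (34) = 94
Signed area = Σ/2 = 47 (positive ⇒ counter-clockwise traversal).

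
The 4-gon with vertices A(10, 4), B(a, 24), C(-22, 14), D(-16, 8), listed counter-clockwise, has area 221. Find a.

Write out the shoelace sum; only the two edges meeting at B involve a:
2·Area = [(10·24 − a·4) + (a·14 − (-22)·24)] + -96
       = 10·a + 672 = 442
⇒ a = -23.

-23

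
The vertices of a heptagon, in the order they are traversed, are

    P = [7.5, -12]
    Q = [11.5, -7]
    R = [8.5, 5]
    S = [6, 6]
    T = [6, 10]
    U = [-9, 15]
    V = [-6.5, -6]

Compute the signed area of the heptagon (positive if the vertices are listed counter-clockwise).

351

Apply the shoelace (surveyor's) formula: 2A = Σ (x_i·y_{i+1} − x_{i+1}·y_i), indices taken mod 7.
Σ = (85.5) + (117) + (21) + (24) + (180) + (151.5) + (123) = 702
Signed area = Σ/2 = 351 (positive ⇒ counter-clockwise traversal).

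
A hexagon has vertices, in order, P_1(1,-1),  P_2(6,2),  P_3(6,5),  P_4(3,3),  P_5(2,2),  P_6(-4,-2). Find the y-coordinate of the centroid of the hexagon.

Apply the shoelace (surveyor's) formula. First the cross-terms c_i = x_i·y_{i+1} − x_{i+1}·y_i:
  8, 18, 3, 0, 4, 6  ⇒  2A = 39, A = 19.5.
Then Σ (y_i + y_{i+1})·c_i = 140, so ȳ = 140 / (6·19.5) = 140/117.

140/117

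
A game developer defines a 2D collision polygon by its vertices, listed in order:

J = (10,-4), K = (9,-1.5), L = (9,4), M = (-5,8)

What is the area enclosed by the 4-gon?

51.25

Apply Gauss's area formula: 2A = Σ (x_i·y_{i+1} − x_{i+1}·y_i), indices taken mod 4.
Σ = (21) + (49.5) + (92) + (-60) = 102.5
Area = |Σ|/2 = 51.25.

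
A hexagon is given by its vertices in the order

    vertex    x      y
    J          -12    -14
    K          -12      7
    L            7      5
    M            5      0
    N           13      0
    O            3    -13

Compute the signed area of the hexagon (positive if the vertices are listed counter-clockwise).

Σ = (-252) + (-109) + (-25) + (0) + (-169) + (-198) = -753
Signed area = Σ/2 = -376.5 (negative ⇒ clockwise traversal).

-376.5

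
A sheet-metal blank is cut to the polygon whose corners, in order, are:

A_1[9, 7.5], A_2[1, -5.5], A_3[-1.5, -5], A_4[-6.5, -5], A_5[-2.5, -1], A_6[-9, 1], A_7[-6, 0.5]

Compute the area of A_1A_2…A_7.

Apply Gauss's area formula: 2A = Σ (x_i·y_{i+1} − x_{i+1}·y_i), indices taken mod 7.
Cross-terms: -57, -13.25, -25, -6, -11.5, 1.5, -49.5  ⇒  Σ = -160.75
Area = |Σ|/2 = 80.375.

80.375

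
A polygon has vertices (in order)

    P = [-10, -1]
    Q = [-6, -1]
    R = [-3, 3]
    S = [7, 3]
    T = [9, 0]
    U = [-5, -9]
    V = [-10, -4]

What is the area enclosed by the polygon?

127.5

Cross-terms: 4, -21, -30, -27, -81, -70, -30  ⇒  Σ = -255
Area = |Σ|/2 = 127.5.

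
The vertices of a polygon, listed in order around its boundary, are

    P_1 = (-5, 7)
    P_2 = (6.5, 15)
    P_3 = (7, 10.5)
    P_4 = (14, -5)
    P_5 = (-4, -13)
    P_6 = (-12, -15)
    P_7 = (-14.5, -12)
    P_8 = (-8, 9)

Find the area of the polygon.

Apply Gauss's area formula: 2A = Σ (x_i·y_{i+1} − x_{i+1}·y_i), indices taken mod 8.
Σ = (-120.5) + (-36.75) + (-182) + (-202) + (-96) + (-73.5) + (-226.5) + (-11) = -948.25
Area = |Σ|/2 = 474.125.

474.125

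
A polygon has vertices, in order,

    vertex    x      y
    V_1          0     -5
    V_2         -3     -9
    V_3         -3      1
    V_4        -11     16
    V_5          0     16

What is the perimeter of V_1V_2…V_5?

|V_1V_2| = √((-3)² + (-4)²) = √25 = 5
|V_2V_3| = √((0)² + (10)²) = √100 = 10
|V_3V_4| = √((-8)² + (15)²) = √289 = 17
|V_4V_5| = √((11)² + (0)²) = √121 = 11
|V_5V_1| = √((0)² + (-21)²) = √441 = 21
Perimeter = 5 + 10 + 17 + 11 + 21 = 64.

64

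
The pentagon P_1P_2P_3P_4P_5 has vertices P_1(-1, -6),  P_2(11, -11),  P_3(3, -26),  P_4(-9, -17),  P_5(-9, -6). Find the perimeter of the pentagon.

|P_1P_2| = √((12)² + (-5)²) = √169 = 13
|P_2P_3| = √((-8)² + (-15)²) = √289 = 17
|P_3P_4| = √((-12)² + (9)²) = √225 = 15
|P_4P_5| = √((0)² + (11)²) = √121 = 11
|P_5P_1| = √((8)² + (0)²) = √64 = 8
Perimeter = 13 + 17 + 15 + 11 + 8 = 64.

64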